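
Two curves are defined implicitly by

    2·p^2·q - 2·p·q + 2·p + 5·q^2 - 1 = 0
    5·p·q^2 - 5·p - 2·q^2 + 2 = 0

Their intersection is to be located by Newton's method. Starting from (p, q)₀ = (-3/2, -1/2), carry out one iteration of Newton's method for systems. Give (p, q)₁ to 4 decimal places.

(-0.3013, -0.7768)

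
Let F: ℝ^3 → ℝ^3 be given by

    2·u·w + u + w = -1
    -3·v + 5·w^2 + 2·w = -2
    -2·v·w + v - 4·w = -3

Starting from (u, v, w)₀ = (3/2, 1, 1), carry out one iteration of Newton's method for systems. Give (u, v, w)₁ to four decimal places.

At (3/2, 1, 1): F = (6.5000, 6.0000, -2.0000).
Jacobian J = [[2·w + 1, 0, 2·u + 1], [0, -3, 10·w + 2], [0, -2·w + 1, -2·v - 4]].
At the point, J = [[3.0000, 0.0000, 4.0000], [0.0000, -3.0000, 12.0000], [0.0000, -1.0000, -6.0000]] (det J = 90.0000).
Solving J·Δ = −F gives Δ = (-1.6333, 0.4000, -0.4000).
Then the next iterate is (u, v, w)₁ = (-0.1333, 1.4000, 0.6000).

(-0.1333, 1.4000, 0.6000)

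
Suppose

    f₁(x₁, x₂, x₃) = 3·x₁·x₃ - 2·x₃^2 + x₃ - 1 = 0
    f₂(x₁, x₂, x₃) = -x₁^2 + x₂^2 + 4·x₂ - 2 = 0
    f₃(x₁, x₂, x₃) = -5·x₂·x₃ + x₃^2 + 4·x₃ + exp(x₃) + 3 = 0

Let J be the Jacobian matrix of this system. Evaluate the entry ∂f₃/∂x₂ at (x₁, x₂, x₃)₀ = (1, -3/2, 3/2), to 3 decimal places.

∂f₃/∂x₂ = -5·x₃.
At (1, -3/2, 3/2) this is -7.500.

-7.500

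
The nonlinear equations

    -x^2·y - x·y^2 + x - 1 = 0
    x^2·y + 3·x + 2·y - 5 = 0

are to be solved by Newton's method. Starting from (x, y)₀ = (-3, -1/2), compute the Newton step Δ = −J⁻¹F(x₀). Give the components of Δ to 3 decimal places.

(4.661, -0.770)

At (-3, -1/2): F = (1.250, -19.500).
Jacobian J = [[-2·x·y - y^2 + 1, -x^2 - 2·x·y], [2·x·y + 3, x^2 + 2]].
At the point, J = [[-2.250, -12.000], [6.000, 11.000]] (det J = 47.250).
Solving J·Δ = −F gives Δ = (4.661, -0.770).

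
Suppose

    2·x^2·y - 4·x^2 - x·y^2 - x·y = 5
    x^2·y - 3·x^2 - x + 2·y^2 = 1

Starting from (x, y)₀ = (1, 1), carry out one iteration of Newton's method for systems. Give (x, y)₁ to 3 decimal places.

(-0.343, 0.057)

At (1, 1): F = (-9.000, -2.000).
Jacobian J = [[4·x·y - 8·x - y^2 - y, 2·x^2 - 2·x·y - x], [2·x·y - 6·x - 1, x^2 + 4·y]].
At the point, J = [[-6.000, -1.000], [-5.000, 5.000]] (det J = -35.000).
Solving J·Δ = −F gives Δ = (-1.343, -0.943).
Then the next iterate is (x, y)₁ = (-0.343, 0.057).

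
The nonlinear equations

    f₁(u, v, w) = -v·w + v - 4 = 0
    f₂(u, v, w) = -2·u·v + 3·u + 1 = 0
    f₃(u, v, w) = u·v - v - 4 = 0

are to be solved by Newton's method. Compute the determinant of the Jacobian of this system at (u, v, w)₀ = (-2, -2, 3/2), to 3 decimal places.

-26.000

J = [[0, -w + 1, -v], [-2·v + 3, -2·u, 0], [v, u - 1, 0]].
At the point, J = [[0.000, -0.500, 2.000], [7.000, 4.000, 0.000], [-2.000, -3.000, 0.000]].
det J = -26.000.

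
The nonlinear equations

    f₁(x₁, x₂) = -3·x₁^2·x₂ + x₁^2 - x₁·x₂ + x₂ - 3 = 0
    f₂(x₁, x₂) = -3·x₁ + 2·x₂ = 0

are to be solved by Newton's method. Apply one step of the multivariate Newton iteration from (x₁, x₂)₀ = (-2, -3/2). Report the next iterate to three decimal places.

At (-2, -3/2): F = (14.500, 3.000).
Jacobian J = [[-6·x₁·x₂ + 2·x₁ - x₂, -3·x₁^2 - x₁ + 1], [-3, 2]].
At the point, J = [[-20.500, -9.000], [-3.000, 2.000]] (det J = -68.000).
Solving J·Δ = −F gives Δ = (0.824, -0.265).
Then the next iterate is (x₁, x₂)₁ = (-1.176, -1.765).

(-1.176, -1.765)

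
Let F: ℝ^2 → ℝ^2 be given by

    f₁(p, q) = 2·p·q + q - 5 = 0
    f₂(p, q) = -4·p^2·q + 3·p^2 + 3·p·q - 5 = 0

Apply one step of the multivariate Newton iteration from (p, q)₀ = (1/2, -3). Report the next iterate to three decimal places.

At (1/2, -3): F = (-11.000, -5.750).
Jacobian J = [[2·q, 2·p + 1], [-8·p·q + 6·p + 3·q, -4·p^2 + 3·p]].
At the point, J = [[-6.000, 2.000], [6.000, 0.500]] (det J = -15.000).
Solving J·Δ = −F gives Δ = (0.400, 6.700).
Then the next iterate is (p, q)₁ = (0.900, 3.700).

(0.900, 3.700)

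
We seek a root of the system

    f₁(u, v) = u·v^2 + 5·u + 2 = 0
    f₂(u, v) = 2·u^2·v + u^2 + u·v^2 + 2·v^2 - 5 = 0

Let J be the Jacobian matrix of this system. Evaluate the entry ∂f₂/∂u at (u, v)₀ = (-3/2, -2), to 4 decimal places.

∂f₂/∂u = 4·u·v + 2·u + v^2.
At (-3/2, -2) this is 13.0000.

13.0000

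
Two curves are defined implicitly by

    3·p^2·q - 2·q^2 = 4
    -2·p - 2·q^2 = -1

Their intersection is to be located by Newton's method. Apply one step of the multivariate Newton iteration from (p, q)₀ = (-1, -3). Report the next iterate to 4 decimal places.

(-0.4024, -1.6504)

At (-1, -3): F = (-31.0000, -15.0000).
Jacobian J = [[6·p·q, 3·p^2 - 4·q], [-2, -4·q]].
At the point, J = [[18.0000, 15.0000], [-2.0000, 12.0000]] (det J = 246.0000).
Solving J·Δ = −F gives Δ = (0.5976, 1.3496).
Then the next iterate is (p, q)₁ = (-0.4024, -1.6504).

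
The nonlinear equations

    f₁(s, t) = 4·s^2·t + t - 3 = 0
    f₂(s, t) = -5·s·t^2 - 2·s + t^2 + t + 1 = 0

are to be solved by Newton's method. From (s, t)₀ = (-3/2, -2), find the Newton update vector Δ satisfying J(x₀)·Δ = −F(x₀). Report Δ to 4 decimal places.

(0.6976, 0.6259)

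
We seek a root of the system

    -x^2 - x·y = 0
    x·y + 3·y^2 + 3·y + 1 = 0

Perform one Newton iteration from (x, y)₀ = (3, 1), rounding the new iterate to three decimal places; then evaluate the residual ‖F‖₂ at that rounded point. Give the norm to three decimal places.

At (3, 1): F = (-12.000, 10.000).
Jacobian J = [[-2·x - y, -x], [y, x + 6·y + 3]].
At the point, J = [[-7.000, -3.000], [1.000, 12.000]] (det J = -81.000).
Solving J·Δ = −F gives Δ = (-1.407, -0.716).
Then the next iterate is (x, y)₁ = (1.593, 0.284).
Re-evaluating at (1.593, 0.284): F = (-2.99006, 2.54638), so ‖F‖₂ = 3.927.

3.927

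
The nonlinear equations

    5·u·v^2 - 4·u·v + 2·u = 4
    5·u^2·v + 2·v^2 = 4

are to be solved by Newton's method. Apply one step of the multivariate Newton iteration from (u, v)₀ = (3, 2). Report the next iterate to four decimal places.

(1.8316, 1.5491)

At (3, 2): F = (38.0000, 94.0000).
Jacobian J = [[5·v^2 - 4·v + 2, 10·u·v - 4·u], [10·u·v, 5·u^2 + 4·v]].
At the point, J = [[14.0000, 48.0000], [60.0000, 53.0000]] (det J = -2138.0000).
Solving J·Δ = −F gives Δ = (-1.1684, -0.4509).
Then the next iterate is (u, v)₁ = (1.8316, 1.5491).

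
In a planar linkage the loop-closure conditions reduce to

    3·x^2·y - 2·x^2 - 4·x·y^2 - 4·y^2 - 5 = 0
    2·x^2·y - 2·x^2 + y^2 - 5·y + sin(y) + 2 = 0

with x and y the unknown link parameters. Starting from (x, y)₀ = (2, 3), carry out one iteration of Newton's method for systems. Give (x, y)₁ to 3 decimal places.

At (2, 3): F = (-85.000, 12.14112).
Jacobian J = [[6·x·y - 4·x - 4·y^2, 3·x^2 - 8·x·y - 8·y], [4·x·y - 4·x, 2·x^2 + 2·y + cos(y) - 5]].
At the point, J = [[-8.000, -60.000], [16.000, 8.01001]] (det J = 895.91994).
Solving J·Δ = −F gives Δ = (-0.053, -1.410).
Then the next iterate is (x, y)₁ = (1.947, 1.590).

(1.947, 1.590)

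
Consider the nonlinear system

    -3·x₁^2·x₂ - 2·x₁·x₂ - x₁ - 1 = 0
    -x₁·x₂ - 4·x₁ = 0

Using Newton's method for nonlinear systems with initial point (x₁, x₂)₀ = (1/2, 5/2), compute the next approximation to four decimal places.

(-0.0946, 3.7297)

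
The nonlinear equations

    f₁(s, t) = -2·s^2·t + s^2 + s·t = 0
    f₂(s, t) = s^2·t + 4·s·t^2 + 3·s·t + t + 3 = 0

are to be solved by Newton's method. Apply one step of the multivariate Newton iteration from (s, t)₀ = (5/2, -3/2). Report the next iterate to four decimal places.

(1.5699, -1.0957)

At (5/2, -3/2): F = (21.2500, 3.3750).
Jacobian J = [[-4·s·t + 2·s + t, -2·s^2 + s], [2·s·t + 4·t^2 + 3·t, s^2 + 8·s·t + 3·s + 1]].
At the point, J = [[18.5000, -10.0000], [-3.0000, -15.2500]] (det J = -312.1250).
Solving J·Δ = −F gives Δ = (-0.9301, 0.4043).
Then the next iterate is (s, t)₁ = (1.5699, -1.0957).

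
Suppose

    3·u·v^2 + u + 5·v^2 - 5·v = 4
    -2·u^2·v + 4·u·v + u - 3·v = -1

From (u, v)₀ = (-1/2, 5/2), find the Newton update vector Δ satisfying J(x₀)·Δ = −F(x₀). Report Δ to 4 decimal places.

(0.4498, -1.1006)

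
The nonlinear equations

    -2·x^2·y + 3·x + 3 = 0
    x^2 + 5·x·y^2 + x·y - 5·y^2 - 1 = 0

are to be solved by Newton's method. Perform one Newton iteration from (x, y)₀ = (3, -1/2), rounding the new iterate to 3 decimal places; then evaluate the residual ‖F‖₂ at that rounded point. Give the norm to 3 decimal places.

At (3, -1/2): F = (21.000, 9.000).
Jacobian J = [[-4·x·y + 3, -2·x^2], [2·x + 5·y^2 + y, 10·x·y + x - 10·y]].
At the point, J = [[9.000, -18.000], [6.750, -7.000]] (det J = 58.500).
Solving J·Δ = −F gives Δ = (-0.256, 1.038).
Then the next iterate is (x, y)₁ = (2.744, 0.538).
Re-evaluating at (2.744, 0.538): F = (3.13022, 10.52976), so ‖F‖₂ = 10.985.

10.985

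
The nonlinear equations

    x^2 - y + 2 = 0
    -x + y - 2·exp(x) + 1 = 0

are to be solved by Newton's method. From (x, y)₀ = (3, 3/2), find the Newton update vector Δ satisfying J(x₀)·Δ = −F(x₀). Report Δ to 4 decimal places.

At (3, 3/2): F = (9.5000, -40.671074).
Jacobian J = [[2·x, -1], [-2·exp(x) - 1, 1]].
At the point, J = [[6.0000, -1.0000], [-41.171074, 1.0000]] (det J = -35.171074).
Solving J·Δ = −F gives Δ = (-0.8863, 4.1824).

(-0.8863, 4.1824)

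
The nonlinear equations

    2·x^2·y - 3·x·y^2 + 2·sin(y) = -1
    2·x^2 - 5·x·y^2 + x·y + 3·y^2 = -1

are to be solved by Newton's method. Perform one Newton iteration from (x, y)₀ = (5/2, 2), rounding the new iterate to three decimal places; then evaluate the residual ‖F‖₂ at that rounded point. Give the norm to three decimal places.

5.145

At (5/2, 2): F = (-2.18141, -19.500).
Jacobian J = [[4·x·y - 3·y^2, 2·x^2 - 6·x·y + 2·cos(y)], [4·x - 5·y^2 + y, -10·x·y + x + 6·y]].
At the point, J = [[8.000, -18.33229], [-8.000, -35.500]] (det J = -430.65835).
Solving J·Δ = −F gives Δ = (-0.650, -0.403).
Then the next iterate is (x, y)₁ = (1.850, 1.597).
Re-evaluating at (1.850, 1.597): F = (-0.22399, -5.14061), so ‖F‖₂ = 5.145.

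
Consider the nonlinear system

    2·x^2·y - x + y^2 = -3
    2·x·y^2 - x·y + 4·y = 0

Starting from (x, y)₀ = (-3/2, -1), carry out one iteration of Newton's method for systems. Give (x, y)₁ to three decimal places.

(-2.155, -0.090)

At (-3/2, -1): F = (1.000, -8.500).
Jacobian J = [[4·x·y - 1, 2·x^2 + 2·y], [2·y^2 - y, 4·x·y - x + 4]].
At the point, J = [[5.000, 2.500], [3.000, 11.500]] (det J = 50.000).
Solving J·Δ = −F gives Δ = (-0.655, 0.910).
Then the next iterate is (x, y)₁ = (-2.155, -0.090).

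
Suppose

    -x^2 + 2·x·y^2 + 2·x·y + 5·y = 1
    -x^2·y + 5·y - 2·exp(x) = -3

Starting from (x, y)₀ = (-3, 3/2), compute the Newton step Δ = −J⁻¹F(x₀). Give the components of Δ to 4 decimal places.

(-0.3571, -1.5695)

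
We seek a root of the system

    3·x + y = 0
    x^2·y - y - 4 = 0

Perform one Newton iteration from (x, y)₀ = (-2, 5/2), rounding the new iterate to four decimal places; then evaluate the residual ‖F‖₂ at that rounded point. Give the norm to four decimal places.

At (-2, 5/2): F = (-3.5000, 3.5000).
Jacobian J = [[3, 1], [2·x·y, x^2 - 1]].
At the point, J = [[3.0000, 1.0000], [-10.0000, 3.0000]] (det J = 19.0000).
Solving J·Δ = −F gives Δ = (0.7368, 1.2895).
Then the next iterate is (x, y)₁ = (-1.2632, 3.7895).
Re-evaluating at (-1.2632, 3.7895): F = (-0.0001, -1.742692), so ‖F‖₂ = 1.7427.

1.7427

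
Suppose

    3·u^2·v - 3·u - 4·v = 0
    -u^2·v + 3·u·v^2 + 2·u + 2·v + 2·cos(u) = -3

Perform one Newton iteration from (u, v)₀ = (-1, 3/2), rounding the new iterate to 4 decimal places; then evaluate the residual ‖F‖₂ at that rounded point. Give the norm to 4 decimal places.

At (-1, 3/2): F = (1.5000, -3.169395).
Jacobian J = [[6·u·v - 3, 3·u^2 - 4], [-2·u·v + 3·v^2 - 2·sin(u) + 2, -u^2 + 6·u·v + 2]].
At the point, J = [[-12.0000, -1.0000], [13.432942, -8.0000]] (det J = 109.432942).
Solving J·Δ = −F gives Δ = (0.1386, -0.1634).
Then the next iterate is (u, v)₁ = (-0.8614, 1.3366).
Re-evaluating at (-0.8614, 1.3366): F = (0.213112, -0.355291), so ‖F‖₂ = 0.4143.

0.4143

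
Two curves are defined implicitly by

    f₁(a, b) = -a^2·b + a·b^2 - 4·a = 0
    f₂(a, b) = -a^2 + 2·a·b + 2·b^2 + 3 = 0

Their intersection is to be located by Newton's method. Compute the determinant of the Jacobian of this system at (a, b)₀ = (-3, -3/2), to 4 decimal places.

129.0000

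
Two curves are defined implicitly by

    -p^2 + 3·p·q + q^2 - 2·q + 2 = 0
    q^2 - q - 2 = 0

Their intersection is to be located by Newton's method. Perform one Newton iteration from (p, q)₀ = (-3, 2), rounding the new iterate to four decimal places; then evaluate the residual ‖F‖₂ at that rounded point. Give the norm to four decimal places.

4.3405

At (-3, 2): F = (-25.0000, 0.0000).
Jacobian J = [[-2·p + 3·q, 3·p + 2·q - 2], [0, 2·q - 1]].
At the point, J = [[12.0000, -7.0000], [0.0000, 3.0000]] (det J = 36.0000).
Solving J·Δ = −F gives Δ = (2.0833, 0.0000).
Then the next iterate is (p, q)₁ = (-0.9167, 2.0000).
Re-evaluating at (-0.9167, 2.0000): F = (-4.340539, 0.0000), so ‖F‖₂ = 4.3405.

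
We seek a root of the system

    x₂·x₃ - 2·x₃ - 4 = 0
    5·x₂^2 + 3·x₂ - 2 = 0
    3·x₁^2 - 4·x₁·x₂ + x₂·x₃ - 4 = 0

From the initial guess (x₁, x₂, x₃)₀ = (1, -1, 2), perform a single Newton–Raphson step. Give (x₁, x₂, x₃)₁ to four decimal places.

At (1, -1, 2): F = (-10.0000, 0.0000, 1.0000).
Jacobian J = [[0, x₃, x₂ - 2], [0, 10·x₂ + 3, 0], [6·x₁ - 4·x₂, -4·x₁ + x₃, x₂]].
At the point, J = [[0.0000, 2.0000, -3.0000], [0.0000, -7.0000, 0.0000], [10.0000, -2.0000, -1.0000]] (det J = -210.0000).
Solving J·Δ = −F gives Δ = (-0.4333, 0.0000, -3.3333).
Then the next iterate is (x₁, x₂, x₃)₁ = (0.5667, -1.0000, -1.3333).

(0.5667, -1.0000, -1.3333)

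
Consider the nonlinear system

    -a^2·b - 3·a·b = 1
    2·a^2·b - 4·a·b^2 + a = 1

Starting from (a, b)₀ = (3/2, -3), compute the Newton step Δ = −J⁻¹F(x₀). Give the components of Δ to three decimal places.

(-0.882, 0.500)

At (3/2, -3): F = (19.250, -67.000).
Jacobian J = [[-2·a·b - 3·b, -a^2 - 3·a], [4·a·b - 4·b^2 + 1, 2·a^2 - 8·a·b]].
At the point, J = [[18.000, -6.750], [-53.000, 40.500]] (det J = 371.250).
Solving J·Δ = −F gives Δ = (-0.882, 0.500).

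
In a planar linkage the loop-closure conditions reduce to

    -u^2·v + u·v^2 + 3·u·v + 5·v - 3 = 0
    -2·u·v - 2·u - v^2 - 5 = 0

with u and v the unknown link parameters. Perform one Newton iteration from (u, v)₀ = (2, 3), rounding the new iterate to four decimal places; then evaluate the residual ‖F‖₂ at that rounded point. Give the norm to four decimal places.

At (2, 3): F = (36.0000, -30.0000).
Jacobian J = [[-2·u·v + v^2 + 3·v, -u^2 + 2·u·v + 3·u + 5], [-2·v - 2, -2·u - 2·v]].
At the point, J = [[6.0000, 19.0000], [-8.0000, -10.0000]] (det J = 92.0000).
Solving J·Δ = −F gives Δ = (-2.2826, -1.1739).
Then the next iterate is (u, v)₁ = (-0.2826, 1.8261).
Re-evaluating at (-0.2826, 1.8261): F = (3.494125, -6.737329), so ‖F‖₂ = 7.5895.

7.5895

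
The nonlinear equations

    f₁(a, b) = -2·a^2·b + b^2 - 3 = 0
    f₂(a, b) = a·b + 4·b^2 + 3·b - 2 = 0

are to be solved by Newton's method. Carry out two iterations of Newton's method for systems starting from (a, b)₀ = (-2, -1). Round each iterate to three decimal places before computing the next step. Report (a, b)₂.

At (-2, -1): F = (6.000, 1.000).
Jacobian J = [[-4·a·b, -2·a^2 + 2·b], [b, a + 8·b + 3]].
At the point, J = [[-8.000, -10.000], [-1.000, -7.000]] (det J = 46.000).
Solving J·Δ = −F gives Δ = (0.696, 0.043).
Then the next iterate is (a, b)₁ = (-1.304, -0.957).
Round to (-1.304, -0.957) and repeat: F = (1.17045, 0.04032), J = [[-4.99171, -5.31483], [-0.957, -5.960]].
Δ = (0.274, -0.037), so (a, b)₂ = (-1.030, -0.994).

(-1.030, -0.994)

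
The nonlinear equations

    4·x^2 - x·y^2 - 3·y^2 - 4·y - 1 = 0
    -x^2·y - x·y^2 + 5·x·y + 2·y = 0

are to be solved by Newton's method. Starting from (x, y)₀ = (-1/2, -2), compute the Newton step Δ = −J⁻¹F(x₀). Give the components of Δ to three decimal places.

(0.131, 0.508)

At (-1/2, -2): F = (-2.000, 3.500).
Jacobian J = [[8·x - y^2, -2·x·y - 6·y - 4], [-2·x·y - y^2 + 5·y, -x^2 - 2·x·y + 5·x + 2]].
At the point, J = [[-8.000, 6.000], [-16.000, -2.750]] (det J = 118.000).
Solving J·Δ = −F gives Δ = (0.131, 0.508).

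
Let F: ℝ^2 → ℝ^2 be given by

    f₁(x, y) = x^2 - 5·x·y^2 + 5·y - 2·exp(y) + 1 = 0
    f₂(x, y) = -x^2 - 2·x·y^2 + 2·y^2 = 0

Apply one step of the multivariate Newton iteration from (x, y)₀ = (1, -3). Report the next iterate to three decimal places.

At (1, -3): F = (-58.09957, -1.000).
Jacobian J = [[2·x - 5·y^2, -10·x·y - 2·exp(y) + 5], [-2·x - 2·y^2, -4·x·y + 4·y]].
At the point, J = [[-43.000, 34.90043], [-20.000, 0.000]] (det J = 698.00852).
Solving J·Δ = −F gives Δ = (-0.050, 1.603).
Then the next iterate is (x, y)₁ = (0.950, -1.397).

(0.950, -1.397)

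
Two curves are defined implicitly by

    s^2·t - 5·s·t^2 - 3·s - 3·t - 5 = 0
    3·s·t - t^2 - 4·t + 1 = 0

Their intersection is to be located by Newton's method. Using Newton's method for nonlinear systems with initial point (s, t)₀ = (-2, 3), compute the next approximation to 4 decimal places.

At (-2, 3): F = (94.0000, -38.0000).
Jacobian J = [[2·s·t - 5·t^2 - 3, s^2 - 10·s·t - 3], [3·t, 3·s - 2·t - 4]].
At the point, J = [[-60.0000, 61.0000], [9.0000, -16.0000]] (det J = 411.0000).
Solving J·Δ = −F gives Δ = (-1.9805, -3.4891).
Then the next iterate is (s, t)₁ = (-3.9805, -0.4891).

(-3.9805, -0.4891)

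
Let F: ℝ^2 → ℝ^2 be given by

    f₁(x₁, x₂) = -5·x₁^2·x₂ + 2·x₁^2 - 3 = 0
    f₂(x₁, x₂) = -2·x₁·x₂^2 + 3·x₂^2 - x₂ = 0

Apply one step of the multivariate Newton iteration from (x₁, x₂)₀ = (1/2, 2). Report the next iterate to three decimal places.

At (1/2, 2): F = (-5.000, 6.000).
Jacobian J = [[-10·x₁·x₂ + 4·x₁, -5·x₁^2], [-2·x₂^2, -4·x₁·x₂ + 6·x₂ - 1]].
At the point, J = [[-8.000, -1.250], [-8.000, 7.000]] (det J = -66.000).
Solving J·Δ = −F gives Δ = (-0.417, -1.333).
Then the next iterate is (x₁, x₂)₁ = (0.083, 0.667).

(0.083, 0.667)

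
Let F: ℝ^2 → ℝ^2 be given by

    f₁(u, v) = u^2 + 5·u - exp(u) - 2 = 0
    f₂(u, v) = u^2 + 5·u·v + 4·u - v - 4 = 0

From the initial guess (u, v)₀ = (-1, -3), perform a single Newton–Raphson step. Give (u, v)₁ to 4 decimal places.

(1.4193, -6.4085)

At (-1, -3): F = (-6.367879, 11.0000).
Jacobian J = [[2·u - exp(u) + 5, 0], [2·u + 5·v + 4, 5·u - 1]].
At the point, J = [[2.632121, 0.0000], [-13.0000, -6.0000]] (det J = -15.792723).
Solving J·Δ = −F gives Δ = (2.4193, -3.4085).
Then the next iterate is (u, v)₁ = (1.4193, -6.4085).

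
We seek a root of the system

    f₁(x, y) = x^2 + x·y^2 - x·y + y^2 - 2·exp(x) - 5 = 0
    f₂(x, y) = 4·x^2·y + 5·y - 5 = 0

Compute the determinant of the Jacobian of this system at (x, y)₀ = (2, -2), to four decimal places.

J = [[2·x + y^2 - y - 2·exp(x), 2·x·y - x + 2·y], [8·x·y, 4·x^2 + 5]].
At the point, J = [[-4.778112, -14.0000], [-32.0000, 21.0000]].
det J = -548.3404.

-548.3404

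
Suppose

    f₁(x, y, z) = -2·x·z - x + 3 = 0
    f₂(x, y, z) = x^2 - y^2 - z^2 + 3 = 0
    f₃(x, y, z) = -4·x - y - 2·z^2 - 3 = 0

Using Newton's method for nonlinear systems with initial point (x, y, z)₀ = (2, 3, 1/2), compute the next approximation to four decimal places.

At (2, 3, 1/2): F = (-1.0000, -2.2500, -14.5000).
Jacobian J = [[-2·z - 1, 0, -2·x], [2·x, -2·y, -2·z], [-4, -1, -4·z]].
At the point, J = [[-2.0000, 0.0000, -4.0000], [4.0000, -6.0000, -1.0000], [-4.0000, -1.0000, -2.0000]] (det J = 90.0000).
Solving J·Δ = −F gives Δ = (-3.6444, -3.0667, 1.5722).
Then the next iterate is (x, y, z)₁ = (-1.6444, -0.0667, 2.0722).

(-1.6444, -0.0667, 2.0722)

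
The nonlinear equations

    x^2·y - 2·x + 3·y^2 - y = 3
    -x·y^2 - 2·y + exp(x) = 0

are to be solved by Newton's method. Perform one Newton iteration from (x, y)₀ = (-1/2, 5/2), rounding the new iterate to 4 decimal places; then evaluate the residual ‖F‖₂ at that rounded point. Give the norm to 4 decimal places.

At (-1/2, 5/2): F = (14.8750, -1.268469).
Jacobian J = [[2·x·y - 2, x^2 + 6·y - 1], [-y^2 + exp(x), -2·x·y - 2]].
At the point, J = [[-4.5000, 14.2500], [-5.643469, 0.5000]] (det J = 78.169438).
Solving J·Δ = −F gives Δ = (-0.3264, -1.1469).
Then the next iterate is (x, y)₁ = (-0.8264, 1.3531).
Re-evaluating at (-0.8264, 1.3531): F = (3.716421, -0.755539), so ‖F‖₂ = 3.7924.

3.7924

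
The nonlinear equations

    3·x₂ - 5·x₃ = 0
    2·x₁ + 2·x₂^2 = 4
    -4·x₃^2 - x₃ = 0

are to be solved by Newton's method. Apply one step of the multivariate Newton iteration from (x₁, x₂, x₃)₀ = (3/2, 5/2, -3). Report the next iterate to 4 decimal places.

(21.2935, -2.6087, -1.5652)

At (3/2, 5/2, -3): F = (22.5000, 11.5000, -33.0000).
Jacobian J = [[0, 3, -5], [2, 4·x₂, 0], [0, 0, -8·x₃ - 1]].
At the point, J = [[0.0000, 3.0000, -5.0000], [2.0000, 10.0000, 0.0000], [0.0000, 0.0000, 23.0000]] (det J = -138.0000).
Solving J·Δ = −F gives Δ = (19.7935, -5.1087, 1.4348).
Then the next iterate is (x₁, x₂, x₃)₁ = (21.2935, -2.6087, -1.5652).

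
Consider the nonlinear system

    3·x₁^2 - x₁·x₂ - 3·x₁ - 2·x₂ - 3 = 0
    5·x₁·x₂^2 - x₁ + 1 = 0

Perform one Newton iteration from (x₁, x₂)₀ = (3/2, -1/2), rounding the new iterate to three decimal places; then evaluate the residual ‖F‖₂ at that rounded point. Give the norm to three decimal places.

0.292

At (3/2, -1/2): F = (1.000, 1.375).
Jacobian J = [[6·x₁ - x₂ - 3, -x₁ - 2], [5·x₂^2 - 1, 10·x₁·x₂]].
At the point, J = [[6.500, -3.500], [0.250, -7.500]] (det J = -47.875).
Solving J·Δ = −F gives Δ = (-0.056, 0.181).
Then the next iterate is (x₁, x₂)₁ = (1.444, -0.319).
Re-evaluating at (1.444, -0.319): F = (0.02204, 0.29071), so ‖F‖₂ = 0.292.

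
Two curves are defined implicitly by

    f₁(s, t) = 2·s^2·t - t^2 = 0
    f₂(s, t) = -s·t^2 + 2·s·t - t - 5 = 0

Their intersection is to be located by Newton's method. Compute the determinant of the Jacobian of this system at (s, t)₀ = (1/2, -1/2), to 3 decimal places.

J = [[4·s·t, 2·s^2 - 2·t], [-t^2 + 2·t, -2·s·t + 2·s - 1]].
At the point, J = [[-1.000, 1.500], [-1.250, 0.500]].
det J = 1.375.

1.375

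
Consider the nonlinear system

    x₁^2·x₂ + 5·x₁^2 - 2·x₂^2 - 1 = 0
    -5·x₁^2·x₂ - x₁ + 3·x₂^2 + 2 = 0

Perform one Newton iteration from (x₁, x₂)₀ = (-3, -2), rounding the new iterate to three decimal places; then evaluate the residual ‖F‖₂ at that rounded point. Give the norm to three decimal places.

32.423

At (-3, -2): F = (18.000, 107.000).
Jacobian J = [[2·x₁·x₂ + 10·x₁, x₁^2 - 4·x₂], [-10·x₁·x₂ - 1, -5·x₁^2 + 6·x₂]].
At the point, J = [[-18.000, 17.000], [-61.000, -57.000]] (det J = 2063.000).
Solving J·Δ = −F gives Δ = (1.379, 0.401).
Then the next iterate is (x₁, x₂)₁ = (-1.621, -1.599).
Re-evaluating at (-1.621, -1.599): F = (2.82301, 32.29939), so ‖F‖₂ = 32.423.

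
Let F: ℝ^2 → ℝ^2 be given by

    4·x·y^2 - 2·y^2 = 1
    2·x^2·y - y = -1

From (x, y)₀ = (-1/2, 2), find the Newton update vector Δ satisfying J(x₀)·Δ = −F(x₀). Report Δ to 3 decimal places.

(0.118, -0.944)

At (-1/2, 2): F = (-17.000, 0.000).
Jacobian J = [[4·y^2, 8·x·y - 4·y], [4·x·y, 2·x^2 - 1]].
At the point, J = [[16.000, -16.000], [-4.000, -0.500]] (det J = -72.000).
Solving J·Δ = −F gives Δ = (0.118, -0.944).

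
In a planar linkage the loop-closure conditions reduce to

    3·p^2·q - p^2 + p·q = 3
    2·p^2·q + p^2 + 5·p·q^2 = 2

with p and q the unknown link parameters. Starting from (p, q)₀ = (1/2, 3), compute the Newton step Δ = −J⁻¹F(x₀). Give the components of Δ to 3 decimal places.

(0.190, -2.073)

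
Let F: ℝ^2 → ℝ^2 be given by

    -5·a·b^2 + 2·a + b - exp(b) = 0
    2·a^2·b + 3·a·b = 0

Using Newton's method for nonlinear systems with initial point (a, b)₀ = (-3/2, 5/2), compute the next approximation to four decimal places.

(-1.5000, 1.2008)

At (-3/2, 5/2): F = (34.192506, 0.0000).
Jacobian J = [[-5·b^2 + 2, -10·a·b - exp(b) + 1], [4·a·b + 3·b, 2·a^2 + 3·a]].
At the point, J = [[-29.2500, 26.317506], [-7.5000, 0.0000]] (det J = 197.381295).
Solving J·Δ = −F gives Δ = (0.0000, -1.2992).
Then the next iterate is (a, b)₁ = (-1.5000, 1.2008).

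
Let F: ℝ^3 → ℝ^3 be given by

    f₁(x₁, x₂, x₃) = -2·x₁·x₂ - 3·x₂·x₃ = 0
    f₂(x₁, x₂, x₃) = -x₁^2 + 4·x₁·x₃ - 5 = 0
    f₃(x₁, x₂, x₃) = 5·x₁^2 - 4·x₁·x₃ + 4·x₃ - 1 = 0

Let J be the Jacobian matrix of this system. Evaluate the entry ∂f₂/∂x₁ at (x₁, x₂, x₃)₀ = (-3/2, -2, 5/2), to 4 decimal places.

∂f₂/∂x₁ = -2·x₁ + 4·x₃.
At (-3/2, -2, 5/2) this is 13.0000.

13.0000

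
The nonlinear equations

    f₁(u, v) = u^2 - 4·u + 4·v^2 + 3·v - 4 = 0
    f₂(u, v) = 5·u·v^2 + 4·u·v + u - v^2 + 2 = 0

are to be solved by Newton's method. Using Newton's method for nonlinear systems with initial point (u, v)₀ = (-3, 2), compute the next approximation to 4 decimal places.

At (-3, 2): F = (39.0000, -89.0000).
Jacobian J = [[2·u - 4, 8·v + 3], [5·v^2 + 4·v + 1, 10·u·v + 4·u - 2·v]].
At the point, J = [[-10.0000, 19.0000], [29.0000, -76.0000]] (det J = 209.0000).
Solving J·Δ = −F gives Δ = (6.0909, 1.1531).
Then the next iterate is (u, v)₁ = (3.0909, 3.1531).

(3.0909, 3.1531)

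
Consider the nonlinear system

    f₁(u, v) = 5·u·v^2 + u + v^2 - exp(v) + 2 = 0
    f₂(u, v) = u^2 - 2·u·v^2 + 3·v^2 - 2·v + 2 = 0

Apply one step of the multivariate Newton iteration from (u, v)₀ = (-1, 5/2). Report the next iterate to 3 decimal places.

At (-1, 5/2): F = (-36.18249, 29.250).
Jacobian J = [[5·v^2 + 1, 10·u·v + 2·v - exp(v)], [2·u - 2·v^2, -4·u·v + 6·v - 2]].
At the point, J = [[32.250, -32.18249], [-14.500, 23.000]] (det J = 275.10384).
Solving J·Δ = −F gives Δ = (-0.397, -1.522).
Then the next iterate is (u, v)₁ = (-1.397, 0.978).

(-1.397, 0.978)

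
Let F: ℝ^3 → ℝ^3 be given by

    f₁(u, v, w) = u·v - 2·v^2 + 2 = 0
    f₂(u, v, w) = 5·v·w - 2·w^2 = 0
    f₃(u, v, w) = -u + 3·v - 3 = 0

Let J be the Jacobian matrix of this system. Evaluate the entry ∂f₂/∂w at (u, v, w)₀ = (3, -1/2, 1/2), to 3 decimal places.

-4.500

∂f₂/∂w = 5·v - 4·w.
At (3, -1/2, 1/2) this is -4.500.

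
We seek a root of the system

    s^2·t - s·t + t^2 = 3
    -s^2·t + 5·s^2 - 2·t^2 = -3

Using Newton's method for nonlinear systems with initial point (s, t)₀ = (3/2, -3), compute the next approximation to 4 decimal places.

(0.7250, -1.4000)

At (3/2, -3): F = (3.7500, 3.0000).
Jacobian J = [[2·s·t - t, s^2 - s + 2·t], [-2·s·t + 10·s, -s^2 - 4·t]].
At the point, J = [[-6.0000, -5.2500], [24.0000, 9.7500]] (det J = 67.5000).
Solving J·Δ = −F gives Δ = (-0.7750, 1.6000).
Then the next iterate is (s, t)₁ = (0.7250, -1.4000).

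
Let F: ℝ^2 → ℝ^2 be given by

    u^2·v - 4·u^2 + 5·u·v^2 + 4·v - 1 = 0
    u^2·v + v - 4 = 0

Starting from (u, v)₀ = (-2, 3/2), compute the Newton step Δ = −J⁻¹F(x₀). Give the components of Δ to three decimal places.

(-2.350, -3.519)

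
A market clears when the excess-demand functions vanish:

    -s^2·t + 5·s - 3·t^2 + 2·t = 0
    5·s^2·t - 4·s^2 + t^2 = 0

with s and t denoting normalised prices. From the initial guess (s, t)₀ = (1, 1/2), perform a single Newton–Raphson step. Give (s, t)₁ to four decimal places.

(-0.4444, -0.0139)

At (1, 1/2): F = (4.7500, -1.2500).
Jacobian J = [[-2·s·t + 5, -s^2 - 6·t + 2], [10·s·t - 8·s, 5·s^2 + 2·t]].
At the point, J = [[4.0000, -2.0000], [-3.0000, 6.0000]] (det J = 18.0000).
Solving J·Δ = −F gives Δ = (-1.4444, -0.5139).
Then the next iterate is (s, t)₁ = (-0.4444, -0.0139).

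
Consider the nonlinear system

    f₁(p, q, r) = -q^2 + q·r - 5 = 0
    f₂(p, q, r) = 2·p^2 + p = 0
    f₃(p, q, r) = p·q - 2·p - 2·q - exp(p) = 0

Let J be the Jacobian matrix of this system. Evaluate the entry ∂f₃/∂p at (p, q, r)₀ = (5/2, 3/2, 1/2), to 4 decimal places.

∂f₃/∂p = q - exp(p) - 2.
At (5/2, 3/2, 1/2) this is -12.6825.

-12.6825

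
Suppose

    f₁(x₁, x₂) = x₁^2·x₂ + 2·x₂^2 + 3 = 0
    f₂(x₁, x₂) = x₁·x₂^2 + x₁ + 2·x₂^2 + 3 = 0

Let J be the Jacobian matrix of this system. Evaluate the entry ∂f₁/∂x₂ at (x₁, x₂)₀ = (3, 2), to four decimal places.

17.0000

∂f₁/∂x₂ = x₁^2 + 4·x₂.
At (3, 2) this is 17.0000.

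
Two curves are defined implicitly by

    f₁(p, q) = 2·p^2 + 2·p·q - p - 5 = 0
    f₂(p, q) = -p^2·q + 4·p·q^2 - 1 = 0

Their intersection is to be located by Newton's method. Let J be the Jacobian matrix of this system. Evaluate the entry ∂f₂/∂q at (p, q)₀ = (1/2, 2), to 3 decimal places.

7.750

∂f₂/∂q = -p^2 + 8·p·q.
At (1/2, 2) this is 7.750.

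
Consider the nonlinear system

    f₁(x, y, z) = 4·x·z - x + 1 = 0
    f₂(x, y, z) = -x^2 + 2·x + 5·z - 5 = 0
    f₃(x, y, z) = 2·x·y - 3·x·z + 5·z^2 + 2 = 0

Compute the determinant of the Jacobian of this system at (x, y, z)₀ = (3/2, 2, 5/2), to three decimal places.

J = [[4·z - 1, 0, 4·x], [-2·x + 2, 0, 5], [2·y - 3·z, 2·x, -3·x + 10·z]].
At the point, J = [[9.000, 0.000, 6.000], [-1.000, 0.000, 5.000], [-3.500, 3.000, 20.500]].
det J = -153.000.

-153.000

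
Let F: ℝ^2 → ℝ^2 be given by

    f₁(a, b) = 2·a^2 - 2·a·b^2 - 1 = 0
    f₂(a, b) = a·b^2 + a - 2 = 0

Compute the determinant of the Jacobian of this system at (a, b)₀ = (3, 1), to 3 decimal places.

J = [[4·a - 2·b^2, -4·a·b], [b^2 + 1, 2·a·b]].
At the point, J = [[10.000, -12.000], [2.000, 6.000]].
det J = 84.000.

84.000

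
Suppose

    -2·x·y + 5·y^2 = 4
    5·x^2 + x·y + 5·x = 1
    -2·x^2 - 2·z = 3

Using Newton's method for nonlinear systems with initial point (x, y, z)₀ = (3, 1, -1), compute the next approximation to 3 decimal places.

(1.247, 1.373, 0.020)

At (3, 1, -1): F = (-5.000, 62.000, -19.000).
Jacobian J = [[-2·y, -2·x + 10·y, 0], [10·x + y + 5, x, 0], [-4·x, 0, -2]].
At the point, J = [[-2.000, 4.000, 0.000], [36.000, 3.000, 0.000], [-12.000, 0.000, -2.000]] (det J = 300.000).
Solving J·Δ = −F gives Δ = (-1.753, 0.373, 1.020).
Then the next iterate is (x, y, z)₁ = (1.247, 1.373, 0.020).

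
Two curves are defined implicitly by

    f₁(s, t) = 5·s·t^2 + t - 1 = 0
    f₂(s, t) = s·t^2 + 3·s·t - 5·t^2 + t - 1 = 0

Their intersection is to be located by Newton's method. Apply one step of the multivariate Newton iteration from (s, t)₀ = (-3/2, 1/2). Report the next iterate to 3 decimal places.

At (-3/2, 1/2): F = (-2.375, -4.375).
Jacobian J = [[5·t^2, 10·s·t + 1], [t^2 + 3·t, 2·s·t + 3·s - 10·t + 1]].
At the point, J = [[1.250, -6.500], [1.750, -10.000]] (det J = -1.125).
Solving J·Δ = −F gives Δ = (-4.167, -1.167).
Then the next iterate is (s, t)₁ = (-5.667, -0.667).

(-5.667, -0.667)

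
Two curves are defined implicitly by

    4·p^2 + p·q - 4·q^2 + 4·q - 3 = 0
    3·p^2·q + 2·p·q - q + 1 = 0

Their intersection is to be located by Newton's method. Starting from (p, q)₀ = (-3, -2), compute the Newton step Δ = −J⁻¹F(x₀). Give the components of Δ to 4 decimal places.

(0.9051, 0.5019)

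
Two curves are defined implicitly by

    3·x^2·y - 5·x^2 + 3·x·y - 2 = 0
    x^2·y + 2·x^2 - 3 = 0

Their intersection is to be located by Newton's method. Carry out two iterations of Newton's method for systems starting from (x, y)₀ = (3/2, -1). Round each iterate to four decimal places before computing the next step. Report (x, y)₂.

At (3/2, -1): F = (-24.5000, -0.7500).
Jacobian J = [[6·x·y - 10·x + 3·y, 3·x^2 + 3·x], [2·x·y + 4·x, x^2]].
At the point, J = [[-27.0000, 11.2500], [3.0000, 2.2500]] (det J = -94.5000).
Solving J·Δ = −F gives Δ = (-0.4940, 0.9921).
Then the next iterate is (x, y)₁ = (1.0060, -0.0079).
Round to (1.0060, -0.0079) and repeat: F = (-7.108007, -0.983923), J = [[-10.131384, 6.054108], [4.008105, 1.012036]].
Δ = (-0.0358, 1.1141), so (x, y)₂ = (0.9702, 1.1062).

(0.9702, 1.1062)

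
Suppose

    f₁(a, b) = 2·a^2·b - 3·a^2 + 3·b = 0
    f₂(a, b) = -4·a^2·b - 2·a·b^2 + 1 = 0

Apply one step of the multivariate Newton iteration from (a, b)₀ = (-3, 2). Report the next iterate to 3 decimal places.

(-1.949, 1.586)

At (-3, 2): F = (15.000, -47.000).
Jacobian J = [[4·a·b - 6·a, 2·a^2 + 3], [-8·a·b - 2·b^2, -4·a^2 - 4·a·b]].
At the point, J = [[-6.000, 21.000], [40.000, -12.000]] (det J = -768.000).
Solving J·Δ = −F gives Δ = (1.051, -0.414).
Then the next iterate is (a, b)₁ = (-1.949, 1.586).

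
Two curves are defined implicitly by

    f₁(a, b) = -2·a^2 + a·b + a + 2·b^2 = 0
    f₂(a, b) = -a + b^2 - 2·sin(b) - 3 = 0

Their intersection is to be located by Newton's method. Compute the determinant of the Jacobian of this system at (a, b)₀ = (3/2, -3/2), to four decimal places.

J = [[-4·a + b + 1, a + 4·b], [-1, 2·b - 2·cos(b)]].
At the point, J = [[-6.5000, -4.5000], [-1.0000, -3.141474]].
det J = 15.9196.

15.9196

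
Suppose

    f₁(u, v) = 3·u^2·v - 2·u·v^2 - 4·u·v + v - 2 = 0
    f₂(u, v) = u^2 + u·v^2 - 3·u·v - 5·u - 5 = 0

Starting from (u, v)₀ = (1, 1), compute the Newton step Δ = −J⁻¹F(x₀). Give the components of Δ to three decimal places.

(-2.000, -1.000)

At (1, 1): F = (-4.000, -11.000).
Jacobian J = [[6·u·v - 2·v^2 - 4·v, 3·u^2 - 4·u·v - 4·u + 1], [2·u + v^2 - 3·v - 5, 2·u·v - 3·u]].
At the point, J = [[0.000, -4.000], [-5.000, -1.000]] (det J = -20.000).
Solving J·Δ = −F gives Δ = (-2.000, -1.000).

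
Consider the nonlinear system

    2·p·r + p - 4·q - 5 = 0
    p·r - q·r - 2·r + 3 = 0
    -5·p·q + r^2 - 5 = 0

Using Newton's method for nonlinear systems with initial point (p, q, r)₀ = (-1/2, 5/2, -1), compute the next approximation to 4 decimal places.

At (-1/2, 5/2, -1): F = (-14.5000, 8.0000, 2.2500).
Jacobian J = [[2·r + 1, -4, 2·p], [r, -r, p - q - 2], [-5·q, -5·p, 2·r]].
At the point, J = [[-1.0000, -4.0000, -1.0000], [-1.0000, 1.0000, -5.0000], [-12.5000, 2.5000, -2.0000]] (det J = -262.5000).
Solving J·Δ = −F gives Δ = (-0.7200, -3.6962, 1.0048).
Then the next iterate is (p, q, r)₁ = (-1.2200, -1.1962, 0.0048).

(-1.2200, -1.1962, 0.0048)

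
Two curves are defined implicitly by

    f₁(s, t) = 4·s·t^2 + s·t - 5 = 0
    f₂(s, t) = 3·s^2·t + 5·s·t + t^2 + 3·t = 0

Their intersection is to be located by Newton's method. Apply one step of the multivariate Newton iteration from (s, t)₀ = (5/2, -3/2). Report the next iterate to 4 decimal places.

(0.9402, -1.4254)

At (5/2, -3/2): F = (13.7500, -49.1250).
Jacobian J = [[4·t^2 + t, 8·s·t + s], [6·s·t + 5·t, 3·s^2 + 5·s + 2·t + 3]].
At the point, J = [[7.5000, -27.5000], [-30.0000, 31.2500]] (det J = -590.6250).
Solving J·Δ = −F gives Δ = (-1.5598, 0.0746).
Then the next iterate is (s, t)₁ = (0.9402, -1.4254).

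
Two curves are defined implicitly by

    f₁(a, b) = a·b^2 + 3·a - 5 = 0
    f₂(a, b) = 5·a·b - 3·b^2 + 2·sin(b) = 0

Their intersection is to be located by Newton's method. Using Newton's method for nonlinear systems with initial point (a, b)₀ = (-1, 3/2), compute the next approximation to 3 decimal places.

(1.095, 1.749)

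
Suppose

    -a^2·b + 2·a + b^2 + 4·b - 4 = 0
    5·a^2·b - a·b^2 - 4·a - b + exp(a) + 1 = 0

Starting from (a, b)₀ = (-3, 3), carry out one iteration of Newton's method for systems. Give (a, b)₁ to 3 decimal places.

(-2.133, 1.664)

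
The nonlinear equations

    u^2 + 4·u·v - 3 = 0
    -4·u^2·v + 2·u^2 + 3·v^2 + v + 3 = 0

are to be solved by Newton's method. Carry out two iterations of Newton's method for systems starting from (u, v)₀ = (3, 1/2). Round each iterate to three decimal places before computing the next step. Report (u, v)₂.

(-7.046, 8.486)

At (3, 1/2): F = (12.000, 4.250).
Jacobian J = [[2·u + 4·v, 4·u], [-8·u·v + 4·u, -4·u^2 + 6·v + 1]].
At the point, J = [[8.000, 12.000], [0.000, -32.000]] (det J = -256.000).
Solving J·Δ = −F gives Δ = (-1.699, 0.133).
Then the next iterate is (u, v)₁ = (1.301, 0.633).
Round to (1.301, 0.633) and repeat: F = (1.98673, 3.93460), J = [[5.134, 5.204], [-1.38426, -1.97240]].
Δ = (-8.347, 7.853), so (u, v)₂ = (-7.046, 8.486).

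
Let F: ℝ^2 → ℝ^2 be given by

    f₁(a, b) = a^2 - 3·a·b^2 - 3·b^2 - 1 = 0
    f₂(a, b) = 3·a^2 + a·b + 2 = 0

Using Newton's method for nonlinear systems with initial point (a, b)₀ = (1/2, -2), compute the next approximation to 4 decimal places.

(-1.2394, -2.0213)

At (1/2, -2): F = (-18.7500, 1.7500).
Jacobian J = [[2·a - 3·b^2, -6·a·b - 6·b], [6·a + b, a]].
At the point, J = [[-11.0000, 18.0000], [1.0000, 0.5000]] (det J = -23.5000).
Solving J·Δ = −F gives Δ = (-1.7394, -0.0213).
Then the next iterate is (a, b)₁ = (-1.2394, -2.0213).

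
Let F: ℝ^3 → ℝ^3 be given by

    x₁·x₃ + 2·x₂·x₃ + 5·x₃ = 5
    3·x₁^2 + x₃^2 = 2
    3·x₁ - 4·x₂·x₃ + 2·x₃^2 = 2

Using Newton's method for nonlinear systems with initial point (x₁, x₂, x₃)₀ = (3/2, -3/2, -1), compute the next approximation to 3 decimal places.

(1.322, -2.029, 1.075)

At (3/2, -3/2, -1): F = (-8.500, 5.750, -1.500).
Jacobian J = [[x₃, 2·x₃, x₁ + 2·x₂ + 5], [6·x₁, 0, 2·x₃], [3, -4·x₃, -4·x₂ + 4·x₃]].
At the point, J = [[-1.000, -2.000, 3.500], [9.000, 0.000, -2.000], [3.000, 4.000, 2.000]] (det J = 166.000).
Solving J·Δ = −F gives Δ = (-0.178, -0.529, 2.075).
Then the next iterate is (x₁, x₂, x₃)₁ = (1.322, -2.029, 1.075).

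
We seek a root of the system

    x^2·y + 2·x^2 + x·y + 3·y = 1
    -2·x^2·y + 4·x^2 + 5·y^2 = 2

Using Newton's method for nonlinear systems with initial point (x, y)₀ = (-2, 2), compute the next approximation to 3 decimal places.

At (-2, 2): F = (17.000, 18.000).
Jacobian J = [[2·x·y + 4·x + y, x^2 + x + 3], [-4·x·y + 8·x, -2·x^2 + 10·y]].
At the point, J = [[-14.000, 5.000], [0.000, 12.000]] (det J = -168.000).
Solving J·Δ = −F gives Δ = (0.679, -1.500).
Then the next iterate is (x, y)₁ = (-1.321, 0.500).

(-1.321, 0.500)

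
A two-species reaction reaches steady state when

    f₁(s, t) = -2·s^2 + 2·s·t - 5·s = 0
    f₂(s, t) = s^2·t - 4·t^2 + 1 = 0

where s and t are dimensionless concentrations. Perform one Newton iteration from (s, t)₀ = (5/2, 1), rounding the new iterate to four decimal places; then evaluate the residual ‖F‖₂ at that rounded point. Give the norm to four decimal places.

At (5/2, 1): F = (-20.0000, 3.2500).
Jacobian J = [[-4·s + 2·t - 5, 2·s], [2·s·t, s^2 - 8·t]].
At the point, J = [[-13.0000, 5.0000], [5.0000, -1.7500]] (det J = -2.2500).
Solving J·Δ = −F gives Δ = (8.3333, 25.6667).
Then the next iterate is (s, t)₁ = (10.8333, 26.6667).
Re-evaluating at (10.8333, 26.6667): F = (288.889444, 286.162727), so ‖F‖₂ = 406.6279.

406.6279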